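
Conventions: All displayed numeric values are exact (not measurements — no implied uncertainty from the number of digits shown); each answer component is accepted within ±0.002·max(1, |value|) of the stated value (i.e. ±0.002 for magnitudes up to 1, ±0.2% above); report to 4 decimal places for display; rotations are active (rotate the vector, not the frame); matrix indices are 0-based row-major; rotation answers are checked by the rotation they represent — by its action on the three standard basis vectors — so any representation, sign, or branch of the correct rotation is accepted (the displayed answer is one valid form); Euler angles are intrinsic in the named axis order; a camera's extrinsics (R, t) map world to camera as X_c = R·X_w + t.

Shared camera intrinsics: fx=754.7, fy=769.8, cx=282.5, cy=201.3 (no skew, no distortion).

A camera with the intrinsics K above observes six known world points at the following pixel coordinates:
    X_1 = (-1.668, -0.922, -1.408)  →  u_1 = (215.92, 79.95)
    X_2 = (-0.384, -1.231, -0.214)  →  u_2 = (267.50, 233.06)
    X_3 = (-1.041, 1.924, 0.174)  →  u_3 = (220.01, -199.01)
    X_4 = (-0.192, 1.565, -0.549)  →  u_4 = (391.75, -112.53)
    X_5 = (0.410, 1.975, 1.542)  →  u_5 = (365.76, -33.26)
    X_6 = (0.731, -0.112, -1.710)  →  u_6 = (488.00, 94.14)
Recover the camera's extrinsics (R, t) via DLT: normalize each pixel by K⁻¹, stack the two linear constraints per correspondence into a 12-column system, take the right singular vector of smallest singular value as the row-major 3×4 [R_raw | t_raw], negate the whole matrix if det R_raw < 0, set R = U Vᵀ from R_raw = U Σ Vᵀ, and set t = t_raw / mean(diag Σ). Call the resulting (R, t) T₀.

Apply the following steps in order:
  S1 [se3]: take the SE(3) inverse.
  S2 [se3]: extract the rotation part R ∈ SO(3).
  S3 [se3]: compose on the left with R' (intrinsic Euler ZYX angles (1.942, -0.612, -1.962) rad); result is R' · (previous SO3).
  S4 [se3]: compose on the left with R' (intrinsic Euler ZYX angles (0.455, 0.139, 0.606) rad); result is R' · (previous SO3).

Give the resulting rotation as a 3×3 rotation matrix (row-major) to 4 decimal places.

source (pnp_recover): camera pose = R=[0.8709 0.1700 -0.4612; 0.4236 -0.7353 0.5289; -0.2492 -0.6560 -0.7124], t=(0.3200, -0.3700, 5.2301)
after S1 (invert_se3): R=[0.8709 0.4236 -0.2492; 0.1700 -0.7353 -0.6560; -0.4612 0.5289 -0.7124], t=(1.1814, 3.1045, 4.0693)
after S2 (rot_of_se3): [0.8709 0.4236 -0.2492; 0.1700 -0.7353 -0.6560; -0.4612 0.5289 -0.7124]
after S3 (compose_so3): [0.2030 -0.7431 0.6376; 0.8324 -0.2119 -0.5120; 0.5156 0.6347 0.5756]
after S4 (compose_so3): [0.1208 -0.3758 0.9188; 0.4938 -0.7802 -0.3840; 0.8611 0.5001 0.0913]

rotation (matrix) = ((0.1208, -0.3758, 0.9188), (0.4938, -0.7802, -0.3840), (0.8611, 0.5001, 0.0913))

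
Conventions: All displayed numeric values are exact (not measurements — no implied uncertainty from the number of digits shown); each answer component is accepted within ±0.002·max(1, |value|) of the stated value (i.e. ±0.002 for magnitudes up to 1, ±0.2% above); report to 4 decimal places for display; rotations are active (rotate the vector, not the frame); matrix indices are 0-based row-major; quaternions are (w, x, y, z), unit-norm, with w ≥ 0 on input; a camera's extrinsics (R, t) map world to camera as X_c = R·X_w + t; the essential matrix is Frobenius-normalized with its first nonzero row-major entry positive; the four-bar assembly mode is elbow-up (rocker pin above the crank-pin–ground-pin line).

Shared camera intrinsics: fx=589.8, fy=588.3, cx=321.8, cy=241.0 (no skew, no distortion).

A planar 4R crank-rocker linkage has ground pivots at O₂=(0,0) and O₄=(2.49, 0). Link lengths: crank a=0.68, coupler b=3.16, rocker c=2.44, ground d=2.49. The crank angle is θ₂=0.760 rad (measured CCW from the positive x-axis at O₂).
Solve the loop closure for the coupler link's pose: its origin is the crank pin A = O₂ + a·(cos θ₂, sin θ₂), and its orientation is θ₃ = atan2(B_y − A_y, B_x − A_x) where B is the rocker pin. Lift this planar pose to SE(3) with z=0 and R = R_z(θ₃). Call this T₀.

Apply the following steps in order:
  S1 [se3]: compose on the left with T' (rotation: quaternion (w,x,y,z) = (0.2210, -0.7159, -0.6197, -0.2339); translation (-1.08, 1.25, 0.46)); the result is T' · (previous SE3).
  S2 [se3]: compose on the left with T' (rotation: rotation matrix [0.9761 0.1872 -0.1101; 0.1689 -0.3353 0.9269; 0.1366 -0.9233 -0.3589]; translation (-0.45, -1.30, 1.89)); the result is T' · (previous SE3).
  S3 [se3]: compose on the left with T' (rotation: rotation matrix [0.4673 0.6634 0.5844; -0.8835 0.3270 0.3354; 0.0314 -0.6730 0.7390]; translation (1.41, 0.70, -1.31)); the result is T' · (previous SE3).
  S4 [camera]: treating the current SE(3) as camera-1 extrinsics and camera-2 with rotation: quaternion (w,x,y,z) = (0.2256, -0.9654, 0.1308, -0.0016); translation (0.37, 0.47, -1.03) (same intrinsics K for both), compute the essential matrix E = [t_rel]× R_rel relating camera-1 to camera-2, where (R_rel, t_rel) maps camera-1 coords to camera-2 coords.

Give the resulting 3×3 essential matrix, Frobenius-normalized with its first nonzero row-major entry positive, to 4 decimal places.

matrix = [0.5967 -0.2275 0.2144; 0.0704 -0.2709 -0.6322; 0.2112 -0.1356 -0.0726]

source (fourbar_fk): coupler pose = R=[0.7951 -0.6065 0.0000; 0.6065 0.7951 0.0000; 0.0000 0.0000 1.0000], t=(0.4929, 0.4685, 0.0000)
after S1 (compose_se3): R=[0.6983 0.7133 0.0610; 0.5417 -0.5822 0.6063; 0.4679 -0.3903 -0.7929], t=(-0.5555, 1.5734, 0.7476)
after S2 (compose_se3): R=[0.7315 0.6302 0.2604; 0.3700 -0.0461 -0.9279; -0.5728 0.7751 -0.2669], t=(-0.7800, -1.2284, 0.0930)
after S3 (compose_se3): R=[0.2526 0.7169 -0.6499; -0.7174 -0.3119 -0.6229; -0.6493 0.6235 0.4355], t=(0.2849, 1.0187, -0.4390)
after S4 (essential): [0.5967 -0.2275 0.2144; 0.0704 -0.2709 -0.6322; 0.2112 -0.1356 -0.0726]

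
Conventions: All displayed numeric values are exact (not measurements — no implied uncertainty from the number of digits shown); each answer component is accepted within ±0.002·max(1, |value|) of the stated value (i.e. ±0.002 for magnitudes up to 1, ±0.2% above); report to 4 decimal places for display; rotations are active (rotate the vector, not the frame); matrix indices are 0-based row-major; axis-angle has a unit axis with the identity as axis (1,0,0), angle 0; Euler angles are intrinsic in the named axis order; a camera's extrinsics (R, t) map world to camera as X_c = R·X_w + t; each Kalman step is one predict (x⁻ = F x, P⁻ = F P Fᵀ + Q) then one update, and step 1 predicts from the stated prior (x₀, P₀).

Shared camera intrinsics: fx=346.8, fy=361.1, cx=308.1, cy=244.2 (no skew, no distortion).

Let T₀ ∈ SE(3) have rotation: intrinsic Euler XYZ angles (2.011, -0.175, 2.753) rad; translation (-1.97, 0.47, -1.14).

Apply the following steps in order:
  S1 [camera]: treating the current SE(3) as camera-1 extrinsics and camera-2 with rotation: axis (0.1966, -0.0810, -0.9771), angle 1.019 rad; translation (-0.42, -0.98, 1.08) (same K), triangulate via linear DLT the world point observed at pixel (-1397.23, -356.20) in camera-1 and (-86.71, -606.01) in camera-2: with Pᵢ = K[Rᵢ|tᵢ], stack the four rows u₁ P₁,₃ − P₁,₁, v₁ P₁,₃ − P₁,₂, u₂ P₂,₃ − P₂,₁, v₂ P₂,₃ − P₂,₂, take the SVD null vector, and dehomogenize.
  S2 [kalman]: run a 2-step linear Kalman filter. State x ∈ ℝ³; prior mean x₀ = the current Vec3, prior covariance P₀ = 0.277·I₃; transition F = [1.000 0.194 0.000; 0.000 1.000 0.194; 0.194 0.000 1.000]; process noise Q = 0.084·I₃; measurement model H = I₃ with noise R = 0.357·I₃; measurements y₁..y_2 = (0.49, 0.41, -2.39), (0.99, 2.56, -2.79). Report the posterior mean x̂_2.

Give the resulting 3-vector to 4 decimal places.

after S1 (triangulate): (1.0417, -1.7409, 0.5177)
after S2 (kf_track): (0.7201, 0.5372, -1.4182)

result = (0.7201, 0.5372, -1.4182)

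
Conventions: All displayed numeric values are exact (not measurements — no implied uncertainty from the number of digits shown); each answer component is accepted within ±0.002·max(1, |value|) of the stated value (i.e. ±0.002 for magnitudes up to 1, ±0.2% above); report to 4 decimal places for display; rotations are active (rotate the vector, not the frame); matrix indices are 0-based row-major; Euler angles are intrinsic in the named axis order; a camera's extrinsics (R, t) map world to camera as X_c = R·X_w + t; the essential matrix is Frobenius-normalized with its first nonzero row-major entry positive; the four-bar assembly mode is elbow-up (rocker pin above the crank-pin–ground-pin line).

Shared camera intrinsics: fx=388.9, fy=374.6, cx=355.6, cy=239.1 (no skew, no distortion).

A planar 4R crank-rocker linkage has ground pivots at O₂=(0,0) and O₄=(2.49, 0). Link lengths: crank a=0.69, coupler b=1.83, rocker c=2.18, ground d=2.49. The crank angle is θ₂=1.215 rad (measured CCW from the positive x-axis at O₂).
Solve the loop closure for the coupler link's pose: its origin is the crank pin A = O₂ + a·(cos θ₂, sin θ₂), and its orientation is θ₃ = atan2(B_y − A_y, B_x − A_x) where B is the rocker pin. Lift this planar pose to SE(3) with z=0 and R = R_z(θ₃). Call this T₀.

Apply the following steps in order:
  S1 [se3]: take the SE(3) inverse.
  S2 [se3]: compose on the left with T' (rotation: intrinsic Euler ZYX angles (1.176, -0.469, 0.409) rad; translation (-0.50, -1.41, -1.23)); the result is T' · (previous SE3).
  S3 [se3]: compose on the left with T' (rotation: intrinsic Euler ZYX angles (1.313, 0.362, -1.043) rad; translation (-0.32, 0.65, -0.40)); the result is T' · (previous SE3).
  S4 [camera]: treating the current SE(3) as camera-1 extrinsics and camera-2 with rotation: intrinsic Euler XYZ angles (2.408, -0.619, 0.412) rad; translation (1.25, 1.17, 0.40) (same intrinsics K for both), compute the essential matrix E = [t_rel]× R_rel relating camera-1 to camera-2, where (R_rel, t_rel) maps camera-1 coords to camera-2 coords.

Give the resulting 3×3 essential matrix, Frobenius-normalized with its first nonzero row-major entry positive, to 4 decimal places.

source (fourbar_fk): coupler pose = R=[0.7003 -0.7139 0.0000; 0.7139 0.7003 0.0000; 0.0000 0.0000 1.0000], t=(0.2404, 0.6468, 0.0000)
after S1 (invert_se3): R=[0.7003 0.7139 0.0000; -0.7139 0.7003 -0.0000; 0.0000 0.0000 1.0000], t=(-0.6300, -0.2813, 0.0000)
after S2 (compose_se3): R=[0.8942 -0.3966 0.2076; 0.4431 0.7187 -0.5358; 0.0633 0.5711 0.8184], t=(-0.4584, -1.9814, -1.6146)
after S3 (compose_se3): R=[-0.0871 -0.9517 -0.2943; 0.7593 -0.2547 0.5989; -0.6449 -0.1713 0.7448], t=(1.9655, -0.0669, 0.6027)
after S4 (essential): [0.3698 -0.5001 0.0032; -0.4419 -0.4059 0.3539; -0.2916 0.1951 0.0685]

matrix = [0.3698 -0.5001 0.0032; -0.4419 -0.4059 0.3539; -0.2916 0.1951 0.0685]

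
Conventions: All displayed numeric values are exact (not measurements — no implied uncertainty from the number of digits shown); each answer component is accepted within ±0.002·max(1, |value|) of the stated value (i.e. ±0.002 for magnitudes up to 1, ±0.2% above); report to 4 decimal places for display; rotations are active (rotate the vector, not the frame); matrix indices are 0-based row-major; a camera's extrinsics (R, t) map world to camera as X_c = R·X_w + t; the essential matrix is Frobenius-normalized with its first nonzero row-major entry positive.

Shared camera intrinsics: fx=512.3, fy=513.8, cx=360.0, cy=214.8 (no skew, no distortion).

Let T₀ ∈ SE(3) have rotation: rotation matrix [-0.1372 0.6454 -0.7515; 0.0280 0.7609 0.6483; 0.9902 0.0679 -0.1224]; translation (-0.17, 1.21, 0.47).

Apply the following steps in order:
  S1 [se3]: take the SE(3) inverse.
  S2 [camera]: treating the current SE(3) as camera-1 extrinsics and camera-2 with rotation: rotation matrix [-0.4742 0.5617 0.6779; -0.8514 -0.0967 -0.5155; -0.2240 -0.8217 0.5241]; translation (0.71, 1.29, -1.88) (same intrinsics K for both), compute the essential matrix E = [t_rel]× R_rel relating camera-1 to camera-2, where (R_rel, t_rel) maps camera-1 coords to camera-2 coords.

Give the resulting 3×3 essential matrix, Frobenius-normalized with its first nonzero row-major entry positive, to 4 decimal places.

after S1 (invert_se3): R=[-0.1372 0.0280 0.9902; 0.6453 0.7609 0.0679; -0.7515 0.6483 -0.1224], t=(-0.5226, -0.8429, -0.8547)
after S2 (essential): [0.0978 0.5301 -0.2545; 0.6143 -0.1871 0.1880; 0.3227 0.2885 -0.0977]

matrix = [0.0978 0.5301 -0.2545; 0.6143 -0.1871 0.1880; 0.3227 0.2885 -0.0977]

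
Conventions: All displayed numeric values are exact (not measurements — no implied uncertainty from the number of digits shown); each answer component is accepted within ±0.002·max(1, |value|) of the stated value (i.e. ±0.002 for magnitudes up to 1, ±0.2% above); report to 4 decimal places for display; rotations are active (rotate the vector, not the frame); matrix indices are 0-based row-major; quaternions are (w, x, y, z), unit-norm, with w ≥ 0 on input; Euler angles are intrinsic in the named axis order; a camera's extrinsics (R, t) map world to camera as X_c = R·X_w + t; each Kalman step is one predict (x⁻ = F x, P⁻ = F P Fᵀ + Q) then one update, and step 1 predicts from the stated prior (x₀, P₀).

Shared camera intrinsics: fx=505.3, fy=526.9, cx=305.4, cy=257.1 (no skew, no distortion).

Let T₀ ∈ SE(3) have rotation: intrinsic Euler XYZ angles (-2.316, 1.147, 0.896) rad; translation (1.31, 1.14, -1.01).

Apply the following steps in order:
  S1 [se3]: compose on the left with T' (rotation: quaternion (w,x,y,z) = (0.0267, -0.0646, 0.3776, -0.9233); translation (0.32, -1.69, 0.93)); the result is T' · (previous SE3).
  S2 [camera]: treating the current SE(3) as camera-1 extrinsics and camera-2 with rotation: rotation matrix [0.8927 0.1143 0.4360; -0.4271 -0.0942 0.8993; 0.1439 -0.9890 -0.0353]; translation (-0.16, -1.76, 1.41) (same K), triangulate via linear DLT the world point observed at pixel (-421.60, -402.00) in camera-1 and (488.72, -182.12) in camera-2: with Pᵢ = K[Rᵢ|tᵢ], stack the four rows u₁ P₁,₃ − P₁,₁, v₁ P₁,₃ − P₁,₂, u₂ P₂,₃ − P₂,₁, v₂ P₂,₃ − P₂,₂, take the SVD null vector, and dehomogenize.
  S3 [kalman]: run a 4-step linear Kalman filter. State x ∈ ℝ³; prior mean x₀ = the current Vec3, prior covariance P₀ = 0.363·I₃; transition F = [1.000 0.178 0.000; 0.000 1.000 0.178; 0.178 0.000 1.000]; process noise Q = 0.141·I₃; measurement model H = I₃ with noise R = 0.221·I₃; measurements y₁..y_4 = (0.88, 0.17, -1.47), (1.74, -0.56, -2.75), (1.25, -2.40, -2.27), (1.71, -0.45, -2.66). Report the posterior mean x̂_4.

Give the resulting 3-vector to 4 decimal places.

result = (1.3546, -1.1955, -2.2138)

after S1 (compose_se3): R=[-0.2811 0.1867 -0.9414; 0.7814 0.6140 -0.1115; 0.5572 -0.7669 -0.3184], t=(-1.1175, -1.9310, -0.4525)
after S2 (triangulate): (1.4279, -1.1156, -0.0018)
after S3 (kf_track): (1.3546, -1.1955, -2.2138)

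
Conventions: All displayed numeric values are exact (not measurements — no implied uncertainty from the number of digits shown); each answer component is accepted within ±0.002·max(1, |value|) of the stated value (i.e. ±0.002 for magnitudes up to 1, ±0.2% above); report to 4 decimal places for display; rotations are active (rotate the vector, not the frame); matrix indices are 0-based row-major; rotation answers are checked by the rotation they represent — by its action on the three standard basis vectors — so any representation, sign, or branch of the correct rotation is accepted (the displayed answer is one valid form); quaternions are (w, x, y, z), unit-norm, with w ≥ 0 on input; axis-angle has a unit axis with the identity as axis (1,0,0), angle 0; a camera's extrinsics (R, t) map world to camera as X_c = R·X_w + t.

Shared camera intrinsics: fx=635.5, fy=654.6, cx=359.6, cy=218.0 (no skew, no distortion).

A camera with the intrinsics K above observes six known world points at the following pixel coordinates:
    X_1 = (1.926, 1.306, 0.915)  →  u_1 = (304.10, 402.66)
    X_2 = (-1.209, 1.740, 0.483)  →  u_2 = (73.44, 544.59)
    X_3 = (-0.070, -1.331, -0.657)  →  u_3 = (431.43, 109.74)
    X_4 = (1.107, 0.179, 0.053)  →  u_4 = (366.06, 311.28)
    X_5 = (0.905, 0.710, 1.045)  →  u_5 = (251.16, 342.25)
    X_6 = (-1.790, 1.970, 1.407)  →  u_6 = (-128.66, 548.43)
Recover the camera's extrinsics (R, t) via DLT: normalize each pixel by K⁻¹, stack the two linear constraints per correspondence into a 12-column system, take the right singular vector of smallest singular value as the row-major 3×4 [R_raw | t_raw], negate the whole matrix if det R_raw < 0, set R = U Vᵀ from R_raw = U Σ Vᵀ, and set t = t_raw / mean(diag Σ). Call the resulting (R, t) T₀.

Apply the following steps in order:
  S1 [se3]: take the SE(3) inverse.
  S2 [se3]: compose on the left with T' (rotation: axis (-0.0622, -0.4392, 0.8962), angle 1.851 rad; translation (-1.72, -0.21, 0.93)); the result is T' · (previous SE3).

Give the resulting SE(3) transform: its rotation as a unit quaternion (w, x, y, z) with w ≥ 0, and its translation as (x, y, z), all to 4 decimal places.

source (pnp_recover): camera pose = R=[0.4378 -0.2261 -0.8702; 0.1691 0.9713 -0.1674; 0.8831 -0.0739 0.4634], t=(-0.3400, 0.4600, 4.7099)
after S1 (invert_se3): R=[0.4378 0.1691 0.8831; -0.2261 0.9713 -0.0739; -0.8702 -0.1674 0.4634], t=(-4.0880, -0.1757, -2.4016)
after S2 (compose_se3): R=[0.4972 -0.7661 -0.4073; 0.7844 0.1962 0.5884; -0.3708 -0.6121 0.6984], t=(0.7199, -2.8050, -2.2041)

rotation (quat) = (0.7733, -0.3881, -0.0118, 0.5012), translation = (0.7199, -2.8050, -2.2041)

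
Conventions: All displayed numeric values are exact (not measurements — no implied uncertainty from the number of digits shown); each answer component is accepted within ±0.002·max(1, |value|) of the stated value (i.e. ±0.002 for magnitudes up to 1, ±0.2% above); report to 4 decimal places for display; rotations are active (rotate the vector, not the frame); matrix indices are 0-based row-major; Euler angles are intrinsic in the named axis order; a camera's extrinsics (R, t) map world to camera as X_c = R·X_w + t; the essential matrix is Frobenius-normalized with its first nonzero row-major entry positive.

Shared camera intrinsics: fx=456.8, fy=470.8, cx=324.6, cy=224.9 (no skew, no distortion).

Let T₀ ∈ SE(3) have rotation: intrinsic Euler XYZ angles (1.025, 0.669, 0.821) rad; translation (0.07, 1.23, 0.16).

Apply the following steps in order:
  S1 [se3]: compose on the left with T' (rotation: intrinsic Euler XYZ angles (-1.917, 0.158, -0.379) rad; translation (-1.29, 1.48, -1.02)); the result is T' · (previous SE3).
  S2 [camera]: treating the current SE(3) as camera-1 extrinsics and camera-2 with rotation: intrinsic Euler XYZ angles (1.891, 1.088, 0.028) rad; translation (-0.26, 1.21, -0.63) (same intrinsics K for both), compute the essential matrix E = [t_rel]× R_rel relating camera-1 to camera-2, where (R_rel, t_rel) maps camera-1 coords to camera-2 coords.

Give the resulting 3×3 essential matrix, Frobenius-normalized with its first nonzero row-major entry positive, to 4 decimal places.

after S1 (compose_se3): R=[0.8252 -0.4105 0.3881; 0.0966 0.7795 0.6189; -0.5566 -0.4732 0.6829], t=(-0.7512, 1.1727, -2.0964)
after S2 (essential): [0.3977 -0.1627 -0.5565; -0.4761 -0.4415 -0.1822; -0.1060 -0.1583 -0.1206]

matrix = [0.3977 -0.1627 -0.5565; -0.4761 -0.4415 -0.1822; -0.1060 -0.1583 -0.1206]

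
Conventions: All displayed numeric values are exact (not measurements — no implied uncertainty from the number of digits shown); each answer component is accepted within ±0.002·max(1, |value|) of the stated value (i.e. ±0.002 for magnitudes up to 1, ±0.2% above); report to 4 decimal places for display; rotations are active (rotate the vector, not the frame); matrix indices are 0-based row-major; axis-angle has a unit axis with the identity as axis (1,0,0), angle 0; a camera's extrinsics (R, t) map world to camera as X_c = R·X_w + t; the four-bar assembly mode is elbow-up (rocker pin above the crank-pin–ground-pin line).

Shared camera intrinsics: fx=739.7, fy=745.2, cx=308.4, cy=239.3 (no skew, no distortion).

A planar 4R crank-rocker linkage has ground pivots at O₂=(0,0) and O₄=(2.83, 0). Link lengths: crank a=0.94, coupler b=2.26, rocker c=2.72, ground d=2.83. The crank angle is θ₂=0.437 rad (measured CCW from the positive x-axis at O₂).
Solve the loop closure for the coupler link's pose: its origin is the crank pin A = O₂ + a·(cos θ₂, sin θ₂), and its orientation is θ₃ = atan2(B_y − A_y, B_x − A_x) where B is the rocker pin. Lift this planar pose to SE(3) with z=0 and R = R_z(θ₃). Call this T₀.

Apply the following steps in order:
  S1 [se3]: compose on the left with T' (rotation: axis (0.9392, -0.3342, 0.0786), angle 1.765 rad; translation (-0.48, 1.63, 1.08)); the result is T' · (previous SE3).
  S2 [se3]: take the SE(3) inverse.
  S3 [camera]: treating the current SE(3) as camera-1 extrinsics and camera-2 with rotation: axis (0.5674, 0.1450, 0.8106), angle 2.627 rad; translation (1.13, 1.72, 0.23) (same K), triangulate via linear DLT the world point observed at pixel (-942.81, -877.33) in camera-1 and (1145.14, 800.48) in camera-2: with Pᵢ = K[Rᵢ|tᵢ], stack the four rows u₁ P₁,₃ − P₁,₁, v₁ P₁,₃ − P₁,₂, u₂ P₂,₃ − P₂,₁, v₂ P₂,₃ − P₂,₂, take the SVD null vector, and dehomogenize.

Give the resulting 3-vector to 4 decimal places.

source (fourbar_fk): coupler pose = R=[0.3848 -0.9230 0.0000; 0.9230 0.3848 0.0000; 0.0000 0.0000 1.0000], t=(0.8517, 0.3978, 0.0000)
after S1 (compose_se3): R=[-0.0861 -0.9670 -0.2399; -0.1695 0.2515 -0.9529; 0.9818 -0.0414 -0.1856], t=(0.0723, 1.3530, 1.7884)
after S2 (invert_se3): R=[-0.0861 -0.1695 0.9818; -0.9670 0.2515 -0.0414; -0.2399 -0.9529 -0.1856], t=(-1.5202, -0.1963, 1.6385)
after S3 (triangulate): (0.5855, 0.9579, 1.1125)

result = (0.5855, 0.9579, 1.1125)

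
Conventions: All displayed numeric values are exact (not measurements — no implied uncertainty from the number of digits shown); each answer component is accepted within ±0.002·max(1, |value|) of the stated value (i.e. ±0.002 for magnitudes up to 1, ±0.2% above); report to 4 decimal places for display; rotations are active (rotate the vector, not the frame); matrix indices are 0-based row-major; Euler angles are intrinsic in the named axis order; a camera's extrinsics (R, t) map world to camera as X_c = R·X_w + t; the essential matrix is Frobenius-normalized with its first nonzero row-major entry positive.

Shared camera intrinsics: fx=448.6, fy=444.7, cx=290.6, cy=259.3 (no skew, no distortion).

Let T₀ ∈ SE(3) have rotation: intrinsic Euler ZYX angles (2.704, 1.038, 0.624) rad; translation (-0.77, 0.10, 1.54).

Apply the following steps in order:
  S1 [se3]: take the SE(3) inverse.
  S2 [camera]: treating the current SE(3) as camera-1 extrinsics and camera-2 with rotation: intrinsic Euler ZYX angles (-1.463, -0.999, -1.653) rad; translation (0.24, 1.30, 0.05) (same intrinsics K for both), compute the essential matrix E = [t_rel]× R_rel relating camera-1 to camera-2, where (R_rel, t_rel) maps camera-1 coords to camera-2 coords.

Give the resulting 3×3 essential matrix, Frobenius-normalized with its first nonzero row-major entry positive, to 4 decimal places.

matrix = [0.2132 0.0137 0.4678; -0.4039 -0.1468 -0.3025; -0.4346 -0.3116 0.4163]

after S1 (invert_se3): R=[-0.4601 0.2152 -0.8614; -0.7998 -0.5218 0.2968; -0.3856 0.8255 0.4122], t=(0.9508, -1.0207, -1.0143)
after S2 (essential): [0.2132 0.0137 0.4678; -0.4039 -0.1468 -0.3025; -0.4346 -0.3116 0.4163]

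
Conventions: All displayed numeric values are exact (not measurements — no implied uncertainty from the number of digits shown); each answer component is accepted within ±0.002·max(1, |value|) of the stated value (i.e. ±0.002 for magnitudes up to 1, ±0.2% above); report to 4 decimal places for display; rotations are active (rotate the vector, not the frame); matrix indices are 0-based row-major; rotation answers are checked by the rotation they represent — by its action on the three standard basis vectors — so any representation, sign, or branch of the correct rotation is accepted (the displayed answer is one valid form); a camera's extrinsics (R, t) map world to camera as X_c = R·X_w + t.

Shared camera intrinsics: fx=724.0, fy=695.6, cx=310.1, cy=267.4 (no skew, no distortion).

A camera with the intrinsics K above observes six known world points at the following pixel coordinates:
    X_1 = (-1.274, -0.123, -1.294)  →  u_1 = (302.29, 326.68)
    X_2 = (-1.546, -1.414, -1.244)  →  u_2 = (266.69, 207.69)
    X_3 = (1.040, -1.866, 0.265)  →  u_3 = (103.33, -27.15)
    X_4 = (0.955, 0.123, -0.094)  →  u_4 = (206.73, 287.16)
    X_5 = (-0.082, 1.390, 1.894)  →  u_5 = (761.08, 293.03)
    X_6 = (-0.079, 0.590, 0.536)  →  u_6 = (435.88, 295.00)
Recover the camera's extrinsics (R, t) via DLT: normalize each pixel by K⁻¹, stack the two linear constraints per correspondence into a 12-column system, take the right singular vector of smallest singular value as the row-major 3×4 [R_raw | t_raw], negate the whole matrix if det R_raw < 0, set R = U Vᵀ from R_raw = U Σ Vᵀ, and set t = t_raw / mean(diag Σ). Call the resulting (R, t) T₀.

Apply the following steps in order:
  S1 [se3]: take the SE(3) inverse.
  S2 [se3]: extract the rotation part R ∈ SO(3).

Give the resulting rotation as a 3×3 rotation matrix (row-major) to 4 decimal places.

source (pnp_recover): camera pose = R=[-0.6164 0.4216 0.6651; 0.0033 0.8460 -0.5332; -0.7874 -0.3265 -0.5228], t=(0.0600, -0.0500, 4.5201)
after S1 (invert_se3): R=[-0.6164 0.0033 -0.7874; 0.4216 0.8460 -0.3265; 0.6651 -0.5332 -0.5228], t=(3.5965, 1.4926, 2.2967)
after S2 (rot_of_se3): [-0.6164 0.0033 -0.7874; 0.4216 0.8460 -0.3265; 0.6651 -0.5332 -0.5228]

rotation (matrix) = ((-0.6164, 0.0033, -0.7874), (0.4216, 0.8460, -0.3265), (0.6651, -0.5332, -0.5228))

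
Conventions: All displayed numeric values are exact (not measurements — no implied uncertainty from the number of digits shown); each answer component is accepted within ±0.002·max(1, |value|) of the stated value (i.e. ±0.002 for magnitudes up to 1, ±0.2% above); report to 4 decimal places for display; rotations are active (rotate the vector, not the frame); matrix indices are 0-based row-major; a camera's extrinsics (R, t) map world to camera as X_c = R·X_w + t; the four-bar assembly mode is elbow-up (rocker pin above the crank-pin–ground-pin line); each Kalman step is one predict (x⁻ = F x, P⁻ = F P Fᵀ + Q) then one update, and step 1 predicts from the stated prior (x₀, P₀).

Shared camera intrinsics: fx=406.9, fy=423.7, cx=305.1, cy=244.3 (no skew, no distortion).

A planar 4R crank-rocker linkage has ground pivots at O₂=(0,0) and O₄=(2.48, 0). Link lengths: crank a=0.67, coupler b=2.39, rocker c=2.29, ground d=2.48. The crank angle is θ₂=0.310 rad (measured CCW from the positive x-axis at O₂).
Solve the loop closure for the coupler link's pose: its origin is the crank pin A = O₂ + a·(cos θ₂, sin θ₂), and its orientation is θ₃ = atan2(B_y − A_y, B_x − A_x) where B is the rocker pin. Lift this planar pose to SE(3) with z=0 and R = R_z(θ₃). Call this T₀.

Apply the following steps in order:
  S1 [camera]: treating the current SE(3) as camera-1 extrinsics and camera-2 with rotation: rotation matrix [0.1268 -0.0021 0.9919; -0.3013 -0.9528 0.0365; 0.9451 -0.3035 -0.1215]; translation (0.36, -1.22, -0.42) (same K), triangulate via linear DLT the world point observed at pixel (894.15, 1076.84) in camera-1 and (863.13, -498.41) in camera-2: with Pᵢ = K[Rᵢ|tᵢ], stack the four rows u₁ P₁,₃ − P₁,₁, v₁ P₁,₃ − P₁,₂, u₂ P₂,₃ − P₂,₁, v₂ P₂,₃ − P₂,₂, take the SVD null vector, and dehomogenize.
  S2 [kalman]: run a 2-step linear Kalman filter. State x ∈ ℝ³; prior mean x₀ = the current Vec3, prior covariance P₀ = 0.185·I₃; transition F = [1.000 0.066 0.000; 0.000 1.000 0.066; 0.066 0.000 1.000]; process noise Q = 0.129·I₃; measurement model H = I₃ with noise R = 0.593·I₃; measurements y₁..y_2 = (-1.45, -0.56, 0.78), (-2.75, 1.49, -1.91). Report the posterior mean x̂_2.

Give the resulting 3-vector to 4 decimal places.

result = (-0.5557, 0.4902, -0.0777)

source (fourbar_fk): coupler pose = R=[0.5369 -0.8437 0.0000; 0.8437 0.5369 0.0000; 0.0000 0.0000 1.0000], t=(0.6381, 0.2044, 0.0000)
after S1 (triangulate): (1.8620, 0.2661, 0.9762)
after S2 (kf_track): (-0.5557, 0.4902, -0.0777)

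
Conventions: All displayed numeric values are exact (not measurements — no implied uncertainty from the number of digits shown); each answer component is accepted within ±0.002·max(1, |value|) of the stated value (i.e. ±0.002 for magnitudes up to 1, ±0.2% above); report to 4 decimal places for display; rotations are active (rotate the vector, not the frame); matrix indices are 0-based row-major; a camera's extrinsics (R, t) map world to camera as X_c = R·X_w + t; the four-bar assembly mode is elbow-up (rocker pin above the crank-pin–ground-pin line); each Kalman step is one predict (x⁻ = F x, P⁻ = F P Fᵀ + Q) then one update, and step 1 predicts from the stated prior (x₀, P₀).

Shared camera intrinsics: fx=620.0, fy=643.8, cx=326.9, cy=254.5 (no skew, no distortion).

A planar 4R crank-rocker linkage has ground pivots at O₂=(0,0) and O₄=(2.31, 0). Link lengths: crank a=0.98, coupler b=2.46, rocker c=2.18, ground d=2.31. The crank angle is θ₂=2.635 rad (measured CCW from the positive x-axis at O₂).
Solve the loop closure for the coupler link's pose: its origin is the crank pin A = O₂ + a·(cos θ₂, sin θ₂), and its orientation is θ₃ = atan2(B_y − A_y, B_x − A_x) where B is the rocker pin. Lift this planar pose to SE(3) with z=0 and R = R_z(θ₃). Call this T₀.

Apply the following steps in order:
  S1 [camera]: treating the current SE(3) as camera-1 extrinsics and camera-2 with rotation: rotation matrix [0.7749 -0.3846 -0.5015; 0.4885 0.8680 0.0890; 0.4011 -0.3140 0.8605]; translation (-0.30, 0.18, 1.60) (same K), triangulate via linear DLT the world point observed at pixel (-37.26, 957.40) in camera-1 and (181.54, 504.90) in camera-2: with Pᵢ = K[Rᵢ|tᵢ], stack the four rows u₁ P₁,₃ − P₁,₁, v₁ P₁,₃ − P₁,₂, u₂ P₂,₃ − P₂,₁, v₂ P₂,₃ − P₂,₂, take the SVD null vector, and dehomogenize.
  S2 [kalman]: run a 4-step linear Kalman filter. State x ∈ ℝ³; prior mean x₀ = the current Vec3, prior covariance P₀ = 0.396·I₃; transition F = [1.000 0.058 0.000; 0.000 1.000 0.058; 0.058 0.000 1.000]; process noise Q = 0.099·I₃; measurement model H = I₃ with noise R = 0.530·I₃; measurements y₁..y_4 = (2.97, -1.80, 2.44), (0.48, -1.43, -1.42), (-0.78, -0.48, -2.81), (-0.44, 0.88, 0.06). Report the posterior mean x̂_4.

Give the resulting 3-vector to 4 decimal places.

source (fourbar_fk): coupler pose = R=[0.8262 -0.5634 0.0000; 0.5634 0.8262 0.0000; 0.0000 0.0000 1.0000], t=(-0.8569, 0.4755, 0.0000)
after S1 (triangulate): (0.5884, 0.5325, 1.1421)
after S2 (kf_track): (0.0811, -0.2201, -0.3934)

result = (0.0811, -0.2201, -0.3934)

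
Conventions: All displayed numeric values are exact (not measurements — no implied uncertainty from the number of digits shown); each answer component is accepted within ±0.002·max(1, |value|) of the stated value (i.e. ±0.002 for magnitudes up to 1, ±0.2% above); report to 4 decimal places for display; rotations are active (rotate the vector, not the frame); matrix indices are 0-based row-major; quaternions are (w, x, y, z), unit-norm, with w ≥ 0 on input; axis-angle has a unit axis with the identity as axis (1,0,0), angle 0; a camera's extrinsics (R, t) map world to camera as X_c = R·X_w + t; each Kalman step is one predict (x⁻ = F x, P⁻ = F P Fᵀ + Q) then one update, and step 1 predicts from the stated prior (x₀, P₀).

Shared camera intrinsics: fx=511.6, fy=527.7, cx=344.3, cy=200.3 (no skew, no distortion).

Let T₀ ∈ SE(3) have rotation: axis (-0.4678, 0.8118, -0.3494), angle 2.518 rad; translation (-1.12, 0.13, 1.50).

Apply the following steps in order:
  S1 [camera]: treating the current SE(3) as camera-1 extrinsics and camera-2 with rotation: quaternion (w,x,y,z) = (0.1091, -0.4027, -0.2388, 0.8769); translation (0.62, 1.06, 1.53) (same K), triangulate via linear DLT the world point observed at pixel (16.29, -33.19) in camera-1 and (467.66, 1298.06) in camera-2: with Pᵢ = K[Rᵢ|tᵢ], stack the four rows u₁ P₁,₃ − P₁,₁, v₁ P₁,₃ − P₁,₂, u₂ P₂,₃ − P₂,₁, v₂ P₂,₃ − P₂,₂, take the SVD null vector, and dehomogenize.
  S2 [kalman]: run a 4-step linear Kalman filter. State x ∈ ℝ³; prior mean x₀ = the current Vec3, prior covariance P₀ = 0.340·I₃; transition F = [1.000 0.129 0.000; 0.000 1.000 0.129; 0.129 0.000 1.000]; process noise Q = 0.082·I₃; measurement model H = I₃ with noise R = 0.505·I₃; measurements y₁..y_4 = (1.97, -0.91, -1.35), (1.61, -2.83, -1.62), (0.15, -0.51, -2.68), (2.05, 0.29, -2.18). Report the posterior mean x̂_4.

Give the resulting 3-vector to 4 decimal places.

result = (1.0946, -0.9619, -1.5425)

after S1 (triangulate): (0.9838, -0.8367, -0.3783)
after S2 (kf_track): (1.0946, -0.9619, -1.5425)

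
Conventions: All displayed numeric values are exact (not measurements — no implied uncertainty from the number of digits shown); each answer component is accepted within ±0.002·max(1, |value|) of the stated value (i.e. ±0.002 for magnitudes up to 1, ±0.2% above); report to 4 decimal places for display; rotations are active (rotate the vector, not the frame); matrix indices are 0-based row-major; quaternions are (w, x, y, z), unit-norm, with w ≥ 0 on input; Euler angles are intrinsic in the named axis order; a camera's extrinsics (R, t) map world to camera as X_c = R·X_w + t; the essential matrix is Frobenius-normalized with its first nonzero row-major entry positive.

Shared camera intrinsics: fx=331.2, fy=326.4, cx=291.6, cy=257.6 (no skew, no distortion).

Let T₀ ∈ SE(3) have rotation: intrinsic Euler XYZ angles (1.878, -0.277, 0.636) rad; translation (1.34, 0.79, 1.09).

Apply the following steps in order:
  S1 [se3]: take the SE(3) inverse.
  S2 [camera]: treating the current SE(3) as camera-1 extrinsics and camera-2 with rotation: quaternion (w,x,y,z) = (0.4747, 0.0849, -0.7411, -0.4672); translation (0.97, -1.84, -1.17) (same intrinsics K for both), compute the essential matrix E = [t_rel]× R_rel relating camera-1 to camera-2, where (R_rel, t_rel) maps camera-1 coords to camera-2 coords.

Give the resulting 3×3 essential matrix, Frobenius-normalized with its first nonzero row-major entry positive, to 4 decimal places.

matrix = [0.0616 -0.2998 -0.6172; 0.0453 0.1078 0.1290; 0.5810 0.3712 -0.1404]

after S1 (invert_se3): R=[0.7738 -0.3893 0.4996; -0.5713 -0.0884 0.8159; -0.2735 -0.9168 -0.2909], t=(-1.2740, -0.0539, 1.4078)
after S2 (essential): [0.0616 -0.2998 -0.6172; 0.0453 0.1078 0.1290; 0.5810 0.3712 -0.1404]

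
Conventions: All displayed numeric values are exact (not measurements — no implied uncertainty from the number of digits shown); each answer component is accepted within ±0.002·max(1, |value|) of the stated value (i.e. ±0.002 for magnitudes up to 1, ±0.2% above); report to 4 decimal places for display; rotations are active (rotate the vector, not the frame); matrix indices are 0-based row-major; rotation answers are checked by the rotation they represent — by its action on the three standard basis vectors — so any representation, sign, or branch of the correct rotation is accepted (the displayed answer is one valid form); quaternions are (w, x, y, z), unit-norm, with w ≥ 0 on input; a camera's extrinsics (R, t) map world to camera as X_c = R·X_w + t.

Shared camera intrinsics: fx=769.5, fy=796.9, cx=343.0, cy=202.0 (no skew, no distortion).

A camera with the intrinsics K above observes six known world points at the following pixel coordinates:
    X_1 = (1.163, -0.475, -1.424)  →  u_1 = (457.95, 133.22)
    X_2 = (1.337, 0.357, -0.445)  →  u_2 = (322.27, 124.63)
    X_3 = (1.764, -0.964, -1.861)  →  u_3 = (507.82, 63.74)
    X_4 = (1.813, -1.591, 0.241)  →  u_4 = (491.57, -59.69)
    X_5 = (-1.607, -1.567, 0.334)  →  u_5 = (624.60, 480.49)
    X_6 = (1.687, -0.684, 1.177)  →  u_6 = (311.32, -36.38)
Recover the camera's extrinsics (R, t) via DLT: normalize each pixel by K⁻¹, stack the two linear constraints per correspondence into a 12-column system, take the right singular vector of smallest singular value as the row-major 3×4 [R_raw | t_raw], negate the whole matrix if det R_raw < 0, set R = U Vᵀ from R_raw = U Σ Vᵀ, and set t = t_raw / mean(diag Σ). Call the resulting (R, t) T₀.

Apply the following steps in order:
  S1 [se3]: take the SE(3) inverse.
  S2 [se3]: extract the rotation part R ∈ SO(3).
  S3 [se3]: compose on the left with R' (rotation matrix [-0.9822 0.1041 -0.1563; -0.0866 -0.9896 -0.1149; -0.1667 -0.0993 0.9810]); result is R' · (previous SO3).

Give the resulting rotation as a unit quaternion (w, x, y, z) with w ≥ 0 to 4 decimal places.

rotation (quat) = (0.1341, 0.7565, 0.6237, -0.1438)

source (pnp_recover): camera pose = R=[-0.1915 -0.8387 -0.5098; -0.9526 0.2839 -0.1092; 0.2363 0.4647 -0.8533], t=(0.1499, 0.4799, 5.7694)
after S1 (invert_se3): R=[-0.1915 -0.9526 0.2363; -0.8387 0.2839 0.4647; -0.5098 -0.1092 -0.8533], t=(-0.8774, -2.6918, 5.0521)
after S2 (rot_of_se3): [-0.1915 -0.9526 0.2363; -0.8387 0.2839 0.4647; -0.5098 -0.1092 -0.8533]
after S3 (compose_so3): [0.1805 0.9823 -0.0503; 0.9051 -0.1859 -0.3823; -0.3849 0.0235 -0.9227]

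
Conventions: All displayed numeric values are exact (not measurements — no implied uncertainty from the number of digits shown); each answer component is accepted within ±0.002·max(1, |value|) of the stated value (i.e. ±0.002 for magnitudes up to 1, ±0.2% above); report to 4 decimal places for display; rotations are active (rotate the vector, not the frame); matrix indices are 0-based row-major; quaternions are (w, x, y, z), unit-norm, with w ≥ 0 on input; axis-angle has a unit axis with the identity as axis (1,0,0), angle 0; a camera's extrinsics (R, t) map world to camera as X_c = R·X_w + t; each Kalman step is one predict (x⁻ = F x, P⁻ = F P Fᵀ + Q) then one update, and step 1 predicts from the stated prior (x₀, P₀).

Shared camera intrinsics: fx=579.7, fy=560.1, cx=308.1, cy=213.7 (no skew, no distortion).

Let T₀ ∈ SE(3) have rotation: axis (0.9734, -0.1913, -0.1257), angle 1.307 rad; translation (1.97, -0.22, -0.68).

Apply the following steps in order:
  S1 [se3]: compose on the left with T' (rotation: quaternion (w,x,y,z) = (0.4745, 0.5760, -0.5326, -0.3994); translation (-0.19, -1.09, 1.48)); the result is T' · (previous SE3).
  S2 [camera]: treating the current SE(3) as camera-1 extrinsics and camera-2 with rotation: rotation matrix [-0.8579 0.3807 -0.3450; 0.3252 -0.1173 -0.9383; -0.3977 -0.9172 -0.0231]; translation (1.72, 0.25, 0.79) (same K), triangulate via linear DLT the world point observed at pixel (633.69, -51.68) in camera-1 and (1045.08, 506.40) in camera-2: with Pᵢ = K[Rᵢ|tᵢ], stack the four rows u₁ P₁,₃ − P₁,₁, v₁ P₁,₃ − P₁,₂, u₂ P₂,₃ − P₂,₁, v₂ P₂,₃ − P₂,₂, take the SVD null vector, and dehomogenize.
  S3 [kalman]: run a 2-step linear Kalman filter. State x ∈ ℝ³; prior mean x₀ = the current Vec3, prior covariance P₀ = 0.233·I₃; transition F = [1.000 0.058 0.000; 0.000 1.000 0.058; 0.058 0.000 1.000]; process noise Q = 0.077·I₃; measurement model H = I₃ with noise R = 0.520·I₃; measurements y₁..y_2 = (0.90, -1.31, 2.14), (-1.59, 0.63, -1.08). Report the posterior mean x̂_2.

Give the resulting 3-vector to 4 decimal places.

result = (-1.0444, -0.6109, -0.5347)

after S1 (compose_se3): R=[0.0791 -0.9938 -0.0782; -0.9700 -0.0948 0.2239; -0.2299 0.0581 -0.9715], t=(0.7421, -2.9666, 1.5124)
after S2 (triangulate): (-1.6645, -1.1661, -1.5895)
after S3 (kf_track): (-1.0444, -0.6109, -0.5347)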